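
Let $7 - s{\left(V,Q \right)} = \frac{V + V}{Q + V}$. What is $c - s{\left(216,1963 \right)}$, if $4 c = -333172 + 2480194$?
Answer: $\frac{2339150827}{4358} \approx 5.3675 \cdot 10^{5}$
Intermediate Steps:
$s{\left(V,Q \right)} = 7 - \frac{2 V}{Q + V}$ ($s{\left(V,Q \right)} = 7 - \frac{V + V}{Q + V} = 7 - \frac{2 V}{Q + V}$)
$c = \frac{1073511}{2}$ ($c = \frac{-333172 + 2480194}{4} = \frac{1}{4} \cdot 2147022 = \frac{1073511}{2} \approx 5.3676 \cdot 10^{5}$)
$c - s{\left(216,1963 \right)} = \frac{1073511}{2} - \frac{5 \cdot 216 + 7 \cdot 1963}{1963 + 216} = \frac{1073511}{2} - \frac{1080 + 13741}{2179} = \frac{1073511}{2} - \frac{1}{2179} \cdot 14821 = \frac{1073511}{2} - \frac{14821}{2179} = \frac{2339150827}{4358}$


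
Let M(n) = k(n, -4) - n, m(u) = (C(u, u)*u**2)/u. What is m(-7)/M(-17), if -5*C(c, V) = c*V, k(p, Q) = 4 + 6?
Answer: 343/135 ≈ 2.5407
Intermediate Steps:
k(p, Q) = 10
C(c, V) = -V*c/5 (C(c, V) = -c*V/5 = -V*c/5)
m(u) = -u**3/5 (m(u) = ((-u*u/5)*u**2)/u = ((-u**2/5)*u**2)/u = (-u**4/5)/u = -u**3/5)
M(n) = 10 - n
m(-7)/M(-17) = (-1/5*(-7)**3)/(10 - 1*(-17)) = (-1/5*(-343))/(10 + 17) = (343/5)/27 = (343/5)*(1/27) = 343/135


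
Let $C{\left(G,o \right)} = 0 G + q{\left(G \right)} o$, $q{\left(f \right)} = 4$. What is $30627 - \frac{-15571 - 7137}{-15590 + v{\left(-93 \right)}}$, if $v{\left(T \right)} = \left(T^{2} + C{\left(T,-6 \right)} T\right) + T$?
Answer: $\frac{10503439}{343} \approx 30622.0$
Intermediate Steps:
$C{\left(G,o \right)} = 4 o$ ($C{\left(G,o \right)} = 0 G + 4 o = 0 + 4 o = 4 o$)
$v{\left(T \right)} = T^{2} - 23 T$ ($v{\left(T \right)} = \left(T^{2} + 4 \left(-6\right) T\right) + T = \left(T^{2} - 24 T\right) + T = T^{2} - 23 T$)
$30627 - \frac{-15571 - 7137}{-15590 + v{\left(-93 \right)}} = 30627 - \frac{-15571 - 7137}{-15590 - 93 \left(-23 - 93\right)} = 30627 - - \frac{22708}{-15590 - -10788} = 30627 - - \frac{22708}{-15590 + 10788} = 30627 - - \frac{22708}{-4802} = 30627 - \left(-22708\right) \left(- \frac{1}{4802}\right) = 30627 - \frac{1622}{343} = \frac{10503439}{343}$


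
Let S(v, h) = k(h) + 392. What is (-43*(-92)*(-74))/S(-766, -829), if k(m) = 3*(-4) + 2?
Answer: -146372/191 ≈ -766.35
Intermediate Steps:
k(m) = -10 (k(m) = -12 + 2 = -10)
S(v, h) = 382 (S(v, h) = -10 + 392 = 382)
(-43*(-92)*(-74))/S(-766, -829) = (-43*(-92)*(-74))/382 = (3956*(-74))*(1/382) = -292744*1/382 = -146372/191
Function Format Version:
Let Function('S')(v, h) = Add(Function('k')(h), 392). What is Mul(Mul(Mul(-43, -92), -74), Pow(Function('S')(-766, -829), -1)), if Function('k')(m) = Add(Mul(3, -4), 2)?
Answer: Rational(-146372, 191) ≈ -766.35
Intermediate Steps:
Function('k')(m) = -10 (Function('k')(m) = Add(-12, 2) = -10)
Function('S')(v, h) = 382 (Function('S')(v, h) = Add(-10, 392) = 382)
Mul(Mul(Mul(-43, -92), -74), Pow(Function('S')(-766, -829), -1)) = Mul(Mul(Mul(-43, -92), -74), Pow(382, -1)) = Mul(Mul(3956, -74), Rational(1, 382)) = Mul(-292744, Rational(1, 382)) = Rational(-146372, 191)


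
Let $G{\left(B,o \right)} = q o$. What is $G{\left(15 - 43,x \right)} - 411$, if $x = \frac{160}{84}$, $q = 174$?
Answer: $- \frac{557}{7} \approx -79.571$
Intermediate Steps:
$x = \frac{40}{21}$ ($x = 160 \cdot \frac{1}{84} = \frac{40}{21} \approx 1.9048$)
$G{\left(B,o \right)} = 174 o$
$G{\left(15 - 43,x \right)} - 411 = 174 \cdot \frac{40}{21} - 411 = \frac{2320}{7} - 411 = - \frac{557}{7}$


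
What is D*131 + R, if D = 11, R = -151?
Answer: 1290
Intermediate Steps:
D*131 + R = 11*131 - 151 = 1441 - 151 = 1290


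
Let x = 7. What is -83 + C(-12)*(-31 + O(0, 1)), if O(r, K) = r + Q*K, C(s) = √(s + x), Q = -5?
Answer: -83 - 36*I*√5 ≈ -83.0 - 80.498*I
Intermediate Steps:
C(s) = √(7 + s) (C(s) = √(s + 7) = √(7 + s))
O(r, K) = r - 5*K
-83 + C(-12)*(-31 + O(0, 1)) = -83 + √(7 - 12)*(-31 + (0 - 5*1)) = -83 + √(-5)*(-31 + (0 - 5)) = -83 + (I*√5)*(-31 - 5) = -83 + (I*√5)*(-36) = -83 - 36*I*√5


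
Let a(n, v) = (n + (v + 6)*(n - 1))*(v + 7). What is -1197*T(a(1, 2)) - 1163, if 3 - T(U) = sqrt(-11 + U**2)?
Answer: -4754 + 1197*sqrt(70) ≈ 5260.8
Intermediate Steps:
a(n, v) = (7 + v)*(n + (-1 + n)*(6 + v)) (a(n, v) = (n + (6 + v)*(-1 + n))*(7 + v) = (n + (-1 + n)*(6 + v))*(7 + v) = (7 + v)*(n + (-1 + n)*(6 + v)))
T(U) = 3 - sqrt(-11 + U**2)
-1197*T(a(1, 2)) - 1163 = -1197*(3 - sqrt(-11 + (-42 - 1*2**2 - 13*2 + 49*1 + 1*2**2 + 14*1*2)**2)) - 1163 = -1197*(3 - sqrt(-11 + (-42 - 1*4 - 26 + 49 + 1*4 + 28)**2)) - 1163 = -1197*(3 - sqrt(-11 + (-42 - 4 - 26 + 49 + 4 + 28)**2)) - 1163 = -1197*(3 - sqrt(-11 + 9**2)) - 1163 = -1197*(3 - sqrt(-11 + 81)) - 1163 = -1197*(3 - sqrt(70)) - 1163 = (-3591 + 1197*sqrt(70)) - 1163 = -4754 + 1197*sqrt(70)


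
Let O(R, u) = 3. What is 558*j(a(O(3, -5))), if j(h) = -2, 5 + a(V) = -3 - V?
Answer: -1116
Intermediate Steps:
a(V) = -8 - V (a(V) = -5 + (-3 - V) = -8 - V)
558*j(a(O(3, -5))) = 558*(-2) = -1116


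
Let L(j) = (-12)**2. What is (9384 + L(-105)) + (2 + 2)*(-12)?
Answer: 9480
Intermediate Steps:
L(j) = 144
(9384 + L(-105)) + (2 + 2)*(-12) = (9384 + 144) + (2 + 2)*(-12) = 9528 + 4*(-12) = 9528 - 48 = 9480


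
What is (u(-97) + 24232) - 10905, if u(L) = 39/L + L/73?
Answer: 94356231/7081 ≈ 13325.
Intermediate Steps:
u(L) = 39/L + L/73 (u(L) = 39/L + L*(1/73) = 39/L + L/73)
(u(-97) + 24232) - 10905 = ((39/(-97) + (1/73)*(-97)) + 24232) - 10905 = ((39*(-1/97) - 97/73) + 24232) - 10905 = ((-39/97 - 97/73) + 24232) - 10905 = (-12256/7081 + 24232) - 10905 = 171574536/7081 - 10905 = 94356231/7081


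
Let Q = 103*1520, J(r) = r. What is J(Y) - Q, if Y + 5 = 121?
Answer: -156444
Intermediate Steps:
Y = 116 (Y = -5 + 121 = 116)
Q = 156560
J(Y) - Q = 116 - 1*156560 = 116 - 156560 = -156444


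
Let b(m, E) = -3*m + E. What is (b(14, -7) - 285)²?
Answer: 111556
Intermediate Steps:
b(m, E) = E - 3*m
(b(14, -7) - 285)² = ((-7 - 3*14) - 285)² = ((-7 - 42) - 285)² = (-49 - 285)² = (-334)² = 111556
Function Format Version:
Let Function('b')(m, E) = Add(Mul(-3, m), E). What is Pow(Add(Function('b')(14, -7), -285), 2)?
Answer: 111556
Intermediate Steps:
Function('b')(m, E) = Add(E, Mul(-3, m))
Pow(Add(Function('b')(14, -7), -285), 2) = Pow(Add(Add(-7, Mul(-3, 14)), -285), 2) = Pow(Add(Add(-7, -42), -285), 2) = Pow(Add(-49, -285), 2) = Pow(-334, 2) = 111556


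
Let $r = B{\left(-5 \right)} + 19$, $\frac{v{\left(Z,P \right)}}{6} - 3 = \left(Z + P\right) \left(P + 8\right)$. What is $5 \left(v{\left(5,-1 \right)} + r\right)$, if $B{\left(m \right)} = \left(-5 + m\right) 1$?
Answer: $975$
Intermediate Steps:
$v{\left(Z,P \right)} = 18 + 6 \left(8 + P\right) \left(P + Z\right)$ ($v{\left(Z,P \right)} = 18 + 6 \left(Z + P\right) \left(P + 8\right) = 18 + 6 \left(P + Z\right) \left(8 + P\right) = 18 + 6 \left(8 + P\right) \left(P + Z\right)$)
$B{\left(m \right)} = -5 + m$
$r = 9$ ($r = \left(-5 - 5\right) + 19 = -10 + 19 = 9$)
$5 \left(v{\left(5,-1 \right)} + r\right) = 5 \left(\left(18 + 6 \left(-1\right)^{2} + 48 \left(-1\right) + 48 \cdot 5 + 6 \left(-1\right) 5\right) + 9\right) = 5 \left(\left(18 + 6 \cdot 1 - 48 + 240 - 30\right) + 9\right) = 5 \left(\left(18 + 6 - 48 + 240 - 30\right) + 9\right) = 5 \left(186 + 9\right) = 5 \cdot 195 = 975$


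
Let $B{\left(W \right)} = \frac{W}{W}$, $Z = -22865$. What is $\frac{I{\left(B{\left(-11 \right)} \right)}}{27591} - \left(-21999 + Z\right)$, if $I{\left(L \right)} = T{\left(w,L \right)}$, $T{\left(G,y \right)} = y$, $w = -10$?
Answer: $\frac{1237842625}{27591} \approx 44864.0$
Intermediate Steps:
$B{\left(W \right)} = 1$
$I{\left(L \right)} = L$
$\frac{I{\left(B{\left(-11 \right)} \right)}}{27591} - \left(-21999 + Z\right) = 1 \cdot \frac{1}{27591} - \left(-21999 - 22865\right) = 1 \cdot \frac{1}{27591} - -44864 = \frac{1}{27591} + 44864 = \frac{1237842625}{27591}$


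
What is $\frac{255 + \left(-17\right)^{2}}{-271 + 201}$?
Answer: $- \frac{272}{35} \approx -7.7714$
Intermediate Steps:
$\frac{255 + \left(-17\right)^{2}}{-271 + 201} = \frac{255 + 289}{-70} = 544 \left(- \frac{1}{70}\right) = - \frac{272}{35}$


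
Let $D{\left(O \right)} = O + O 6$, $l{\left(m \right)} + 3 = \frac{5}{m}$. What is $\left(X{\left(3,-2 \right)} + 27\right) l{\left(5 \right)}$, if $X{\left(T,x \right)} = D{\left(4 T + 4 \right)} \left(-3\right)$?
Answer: $618$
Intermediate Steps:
$l{\left(m \right)} = -3 + \frac{5}{m}$
$D{\left(O \right)} = 7 O$ ($D{\left(O \right)} = O + 6 O = 7 O$)
$X{\left(T,x \right)} = -84 - 84 T$ ($X{\left(T,x \right)} = 7 \left(4 T + 4\right) \left(-3\right) = 7 \left(4 + 4 T\right) \left(-3\right) = \left(28 + 28 T\right) \left(-3\right) = -84 - 84 T$)
$\left(X{\left(3,-2 \right)} + 27\right) l{\left(5 \right)} = \left(\left(-84 - 252\right) + 27\right) \left(-3 + \frac{5}{5}\right) = \left(\left(-84 - 252\right) + 27\right) \left(-3 + 5 \cdot \frac{1}{5}\right) = \left(-336 + 27\right) \left(-3 + 1\right) = \left(-309\right) \left(-2\right) = 618$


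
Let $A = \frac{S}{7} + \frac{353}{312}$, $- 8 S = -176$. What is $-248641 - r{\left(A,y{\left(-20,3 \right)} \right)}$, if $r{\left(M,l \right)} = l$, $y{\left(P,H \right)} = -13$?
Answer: $-248628$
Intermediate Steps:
$S = 22$ ($S = \left(- \frac{1}{8}\right) \left(-176\right) = 22$)
$A = \frac{9335}{2184}$ ($A = \frac{22}{7} + \frac{353}{312} = \frac{9335}{2184} \approx 4.2743$)
$-248641 - r{\left(A,y{\left(-20,3 \right)} \right)} = -248641 - -13 = -248641 + 13 = -248628$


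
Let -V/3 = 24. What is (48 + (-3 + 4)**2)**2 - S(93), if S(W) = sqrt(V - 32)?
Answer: 2401 - 2*I*sqrt(26) ≈ 2401.0 - 10.198*I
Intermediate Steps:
V = -72 (V = -3*24 = -72)
S(W) = 2*I*sqrt(26) (S(W) = sqrt(-72 - 32) = sqrt(-104) = 2*I*sqrt(26))
(48 + (-3 + 4)**2)**2 - S(93) = (48 + (-3 + 4)**2)**2 - 2*I*sqrt(26) = (48 + 1**2)**2 - 2*I*sqrt(26) = (48 + 1)**2 - 2*I*sqrt(26) = 49**2 - 2*I*sqrt(26) = 2401 - 2*I*sqrt(26)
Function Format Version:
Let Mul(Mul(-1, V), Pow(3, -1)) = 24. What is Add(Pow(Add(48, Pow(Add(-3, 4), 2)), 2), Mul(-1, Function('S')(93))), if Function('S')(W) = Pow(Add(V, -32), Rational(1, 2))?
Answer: Add(2401, Mul(-2, I, Pow(26, Rational(1, 2)))) ≈ Add(2401.0, Mul(-10.198, I))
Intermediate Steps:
V = -72 (V = Mul(-3, 24) = -72)
Function('S')(W) = Mul(2, I, Pow(26, Rational(1, 2))) (Function('S')(W) = Pow(Add(-72, -32), Rational(1, 2)) = Pow(-104, Rational(1, 2)) = Mul(2, I, Pow(26, Rational(1, 2))))
Add(Pow(Add(48, Pow(Add(-3, 4), 2)), 2), Mul(-1, Function('S')(93))) = Add(Pow(Add(48, Pow(Add(-3, 4), 2)), 2), Mul(-1, Mul(2, I, Pow(26, Rational(1, 2))))) = Add(Pow(Add(48, Pow(1, 2)), 2), Mul(-2, I, Pow(26, Rational(1, 2)))) = Add(Pow(Add(48, 1), 2), Mul(-2, I, Pow(26, Rational(1, 2)))) = Add(Pow(49, 2), Mul(-2, I, Pow(26, Rational(1, 2)))) = Add(2401, Mul(-2, I, Pow(26, Rational(1, 2))))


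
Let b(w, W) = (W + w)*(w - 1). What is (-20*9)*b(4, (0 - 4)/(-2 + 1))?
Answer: -4320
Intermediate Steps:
b(w, W) = (-1 + w)*(W + w) (b(w, W) = (W + w)*(-1 + w) = (-1 + w)*(W + w))
(-20*9)*b(4, (0 - 4)/(-2 + 1)) = (-20*9)*(4**2 - (0 - 4)/(-2 + 1) - 1*4 + ((0 - 4)/(-2 + 1))*4) = -180*(16 - (-4)/(-1) - 4 - 4/(-1)*4) = -180*(16 - (-4)*(-1) - 4 - 4*(-1)*4) = -180*(16 - 1*4 - 4 + 4*4) = -180*(16 - 4 - 4 + 16) = -180*24 = -4320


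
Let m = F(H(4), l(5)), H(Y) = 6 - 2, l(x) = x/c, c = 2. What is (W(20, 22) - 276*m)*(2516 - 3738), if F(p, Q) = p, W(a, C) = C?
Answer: 1322204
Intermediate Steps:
l(x) = x/2
H(Y) = 4
m = 4
(W(20, 22) - 276*m)*(2516 - 3738) = (22 - 276*4)*(2516 - 3738) = (22 - 1104)*(-1222) = -1082*(-1222) = 1322204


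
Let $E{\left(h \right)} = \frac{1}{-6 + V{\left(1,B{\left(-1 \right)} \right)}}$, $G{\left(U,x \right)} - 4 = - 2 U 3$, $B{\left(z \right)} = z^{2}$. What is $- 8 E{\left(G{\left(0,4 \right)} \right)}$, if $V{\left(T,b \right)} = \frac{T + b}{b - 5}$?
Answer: $\frac{16}{13} \approx 1.2308$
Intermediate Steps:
$V{\left(T,b \right)} = \frac{T + b}{-5 + b}$
$G{\left(U,x \right)} = 4 - 6 U$ ($G{\left(U,x \right)} = 4 - 2 U 3 = 4 - 2 \cdot 3 U = 4 - 6 U$)
$E{\left(h \right)} = - \frac{2}{13}$ ($E{\left(h \right)} = \frac{1}{-6 + \frac{1 + \left(-1\right)^{2}}{-5 + \left(-1\right)^{2}}} = \frac{1}{-6 + \frac{1 + 1}{-5 + 1}} = \frac{1}{-6 + \frac{1}{-4} \cdot 2} = \frac{1}{-6 - \frac{1}{2}} = \frac{1}{- \frac{13}{2}} = - \frac{2}{13}$)
$- 8 E{\left(G{\left(0,4 \right)} \right)} = \left(-8\right) \left(- \frac{2}{13}\right) = \frac{16}{13}$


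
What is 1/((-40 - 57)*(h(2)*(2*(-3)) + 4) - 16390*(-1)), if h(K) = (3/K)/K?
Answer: 2/32877 ≈ 6.0833e-5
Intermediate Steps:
h(K) = 3/K**2
1/((-40 - 57)*(h(2)*(2*(-3)) + 4) - 16390*(-1)) = 1/((-40 - 57)*((3/2**2)*(2*(-3)) + 4) - 16390*(-1)) = 1/(-97*((3*(1/4))*(-6) + 4) + 16390) = 1/(-97*((3/4)*(-6) + 4) + 16390) = 1/(-97*(-9/2 + 4) + 16390) = 1/(-97*(-1/2) + 16390) = 1/(97/2 + 16390) = 1/(32877/2) = 2/32877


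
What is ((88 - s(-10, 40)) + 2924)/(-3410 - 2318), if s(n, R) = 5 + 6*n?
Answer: -3067/5728 ≈ -0.53544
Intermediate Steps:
((88 - s(-10, 40)) + 2924)/(-3410 - 2318) = ((88 - (5 + 6*(-10))) + 2924)/(-3410 - 2318) = ((88 - (5 - 60)) + 2924)/(-5728) = ((88 - 1*(-55)) + 2924)*(-1/5728) = ((88 + 55) + 2924)*(-1/5728) = (143 + 2924)*(-1/5728) = 3067*(-1/5728) = -3067/5728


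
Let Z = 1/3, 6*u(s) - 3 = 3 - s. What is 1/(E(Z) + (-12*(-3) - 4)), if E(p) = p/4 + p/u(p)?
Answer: 204/6617 ≈ 0.030830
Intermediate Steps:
u(s) = 1 - s/6 (u(s) = 1/2 + (3 - s)/6 = 1/2 + (1/2 - s/6) = 1 - s/6)
Z = 1/3 ≈ 0.33333
E(p) = p/4 + p/(1 - p/6)
1/(E(Z) + (-12*(-3) - 4)) = 1/((1/4)*(1/3)*(-30 + 1/3)/(-6 + 1/3) + (-12*(-3) - 4)) = 1/((1/4)*(1/3)*(-89/3)/(-17/3) + (36 - 4)) = 1/((1/4)*(1/3)*(-3/17)*(-89/3) + 32) = 1/(89/204 + 32) = 1/(6617/204) = 204/6617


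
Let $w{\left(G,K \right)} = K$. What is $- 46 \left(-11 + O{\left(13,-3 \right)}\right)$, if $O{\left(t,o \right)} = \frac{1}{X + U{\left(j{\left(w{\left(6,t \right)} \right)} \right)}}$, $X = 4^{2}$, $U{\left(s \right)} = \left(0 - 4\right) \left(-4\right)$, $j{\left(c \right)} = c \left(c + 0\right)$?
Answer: $\frac{8073}{16} \approx 504.56$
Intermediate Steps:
$j{\left(c \right)} = c^{2}$ ($j{\left(c \right)} = c c = c^{2}$)
$U{\left(s \right)} = 16$ ($U{\left(s \right)} = \left(-4\right) \left(-4\right) = 16$)
$X = 16$
$O{\left(t,o \right)} = \frac{1}{32}$ ($O{\left(t,o \right)} = \frac{1}{16 + 16} = \frac{1}{32}$)
$- 46 \left(-11 + O{\left(13,-3 \right)}\right) = - 46 \left(-11 + \frac{1}{32}\right) = \left(-46\right) \left(- \frac{351}{32}\right) = \frac{8073}{16}$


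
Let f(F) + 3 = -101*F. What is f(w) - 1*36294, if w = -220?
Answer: -14077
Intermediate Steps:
f(F) = -3 - 101*F
f(w) - 1*36294 = (-3 - 101*(-220)) - 1*36294 = (-3 + 22220) - 36294 = 22217 - 36294 = -14077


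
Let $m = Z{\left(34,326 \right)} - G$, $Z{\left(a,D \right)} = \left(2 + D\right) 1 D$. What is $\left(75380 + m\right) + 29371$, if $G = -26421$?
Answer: $238100$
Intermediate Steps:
$Z{\left(a,D \right)} = D \left(2 + D\right)$ ($Z{\left(a,D \right)} = \left(2 + D\right) D = D \left(2 + D\right)$)
$m = 133349$ ($m = 326 \left(2 + 326\right) - -26421 = 326 \cdot 328 + 26421 = 106928 + 26421 = 133349$)
$\left(75380 + m\right) + 29371 = \left(75380 + 133349\right) + 29371 = 208729 + 29371 = 238100$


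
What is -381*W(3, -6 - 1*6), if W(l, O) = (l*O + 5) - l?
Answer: 12954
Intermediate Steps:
W(l, O) = 5 - l + O*l (W(l, O) = (O*l + 5) - l = (5 + O*l) - l = 5 - l + O*l)
-381*W(3, -6 - 1*6) = -381*(5 - 1*3 + (-6 - 1*6)*3) = -381*(5 - 3 + (-6 - 6)*3) = -381*(5 - 3 - 12*3) = -381*(5 - 3 - 36) = -381*(-34) = 12954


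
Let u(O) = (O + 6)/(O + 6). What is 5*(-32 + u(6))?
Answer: -155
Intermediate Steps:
u(O) = 1 (u(O) = (6 + O)/(6 + O) = 1)
5*(-32 + u(6)) = 5*(-32 + 1) = 5*(-31) = -155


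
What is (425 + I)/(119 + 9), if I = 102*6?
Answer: 1037/128 ≈ 8.1016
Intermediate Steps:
I = 612
(425 + I)/(119 + 9) = (425 + 612)/(119 + 9) = 1037/128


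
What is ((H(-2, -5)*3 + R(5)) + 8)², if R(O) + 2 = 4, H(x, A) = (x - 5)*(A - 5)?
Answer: 48400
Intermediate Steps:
H(x, A) = (-5 + A)*(-5 + x) (H(x, A) = (-5 + x)*(-5 + A) = (-5 + A)*(-5 + x))
R(O) = 2 (R(O) = -2 + 4 = 2)
((H(-2, -5)*3 + R(5)) + 8)² = (((25 - 5*(-5) - 5*(-2) - 5*(-2))*3 + 2) + 8)² = (((25 + 25 + 10 + 10)*3 + 2) + 8)² = ((70*3 + 2) + 8)² = ((210 + 2) + 8)² = (212 + 8)² = 220² = 48400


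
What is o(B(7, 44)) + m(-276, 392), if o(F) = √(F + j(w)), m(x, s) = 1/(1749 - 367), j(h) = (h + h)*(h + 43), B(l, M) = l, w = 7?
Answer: 1/1382 + √707 ≈ 26.590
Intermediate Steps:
j(h) = 2*h*(43 + h) (j(h) = (2*h)*(43 + h) = 2*h*(43 + h))
m(x, s) = 1/1382
o(F) = √(700 + F) (o(F) = √(F + 2*7*(43 + 7)) = √(F + 2*7*50) = √(F + 700) = √(700 + F))
o(B(7, 44)) + m(-276, 392) = √(700 + 7) + 1/1382 = √707 + 1/1382 = 1/1382 + √707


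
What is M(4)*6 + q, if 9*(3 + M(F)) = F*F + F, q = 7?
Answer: 7/3 ≈ 2.3333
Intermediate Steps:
M(F) = -3 + F/9 + F²/9 (M(F) = -3 + (F*F + F)/9 = -3 + (F² + F)/9 = -3 + (F + F²)/9 = -3 + (F/9 + F²/9) = -3 + F/9 + F²/9)
M(4)*6 + q = (-3 + (⅑)*4 + (⅑)*4²)*6 + 7 = (-3 + 4/9 + (⅑)*16)*6 + 7 = (-3 + 4/9 + 16/9)*6 + 7 = -7/9*6 + 7 = -14/3 + 7 = 7/3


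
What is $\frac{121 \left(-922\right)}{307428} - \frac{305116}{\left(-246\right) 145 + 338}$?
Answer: $\frac{1021130603}{123432342} \approx 8.2728$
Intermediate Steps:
$\frac{121 \left(-922\right)}{307428} - \frac{305116}{\left(-246\right) 145 + 338} = \left(-111562\right) \frac{1}{307428} - \frac{305116}{-35670 + 338} = - \frac{5071}{13974} - \frac{305116}{-35332} = - \frac{5071}{13974} - - \frac{76279}{8833} = - \frac{5071}{13974} + \frac{76279}{8833} = \frac{1021130603}{123432342}$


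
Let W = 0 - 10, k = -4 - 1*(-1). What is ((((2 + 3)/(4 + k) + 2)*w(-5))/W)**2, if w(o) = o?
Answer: 49/4 ≈ 12.250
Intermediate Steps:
k = -3 (k = -4 + 1 = -3)
W = -10
((((2 + 3)/(4 + k) + 2)*w(-5))/W)**2 = ((((2 + 3)/(4 - 3) + 2)*(-5))/(-10))**2 = (((5/1 + 2)*(-5))*(-1/10))**2 = (((5*1 + 2)*(-5))*(-1/10))**2 = (((5 + 2)*(-5))*(-1/10))**2 = ((7*(-5))*(-1/10))**2 = (-35*(-1/10))**2 = (7/2)**2 = 49/4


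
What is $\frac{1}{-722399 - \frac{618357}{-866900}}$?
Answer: $- \frac{866900}{626247074743} \approx -1.3843 \cdot 10^{-6}$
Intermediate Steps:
$\frac{1}{-722399 - \frac{618357}{-866900}} = \frac{1}{-722399 - - \frac{618357}{866900}} = \frac{1}{-722399 + \frac{618357}{866900}} = \frac{1}{- \frac{626247074743}{866900}} = - \frac{866900}{626247074743}$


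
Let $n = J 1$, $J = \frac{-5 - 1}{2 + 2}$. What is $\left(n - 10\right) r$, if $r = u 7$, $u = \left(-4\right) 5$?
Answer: $1610$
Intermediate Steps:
$J = - \frac{3}{2}$ ($J = - \frac{6}{4} = \left(-6\right) \frac{1}{4} = - \frac{3}{2} \approx -1.5$)
$u = -20$
$n = - \frac{3}{2}$ ($n = \left(- \frac{3}{2}\right) 1 = - \frac{3}{2} \approx -1.5$)
$r = -140$ ($r = \left(-20\right) 7 = -140$)
$\left(n - 10\right) r = \left(- \frac{3}{2} - 10\right) \left(-140\right) = \left(- \frac{23}{2}\right) \left(-140\right) = 1610$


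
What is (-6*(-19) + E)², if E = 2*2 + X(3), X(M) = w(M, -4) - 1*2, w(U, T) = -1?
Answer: 13225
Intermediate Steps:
X(M) = -3 (X(M) = -1 - 1*2 = -1 - 2 = -3)
E = 1 (E = 2*2 - 3 = 4 - 3 = 1)
(-6*(-19) + E)² = (-6*(-19) + 1)² = (114 + 1)² = 115² = 13225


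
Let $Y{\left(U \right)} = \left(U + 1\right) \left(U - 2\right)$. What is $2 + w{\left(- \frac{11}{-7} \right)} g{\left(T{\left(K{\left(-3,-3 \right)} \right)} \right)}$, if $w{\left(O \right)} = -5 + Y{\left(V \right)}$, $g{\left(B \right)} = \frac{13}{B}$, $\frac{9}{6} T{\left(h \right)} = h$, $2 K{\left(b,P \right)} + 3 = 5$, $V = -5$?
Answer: $\frac{901}{2} \approx 450.5$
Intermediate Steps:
$K{\left(b,P \right)} = 1$ ($K{\left(b,P \right)} = - \frac{3}{2} + \frac{1}{2} \cdot 5 = - \frac{3}{2} + \frac{5}{2} = 1$)
$T{\left(h \right)} = \frac{2 h}{3}$
$Y{\left(U \right)} = \left(1 + U\right) \left(-2 + U\right)$
$w{\left(O \right)} = 23$ ($w{\left(O \right)} = -5 - \left(-3 - 25\right) = -5 + \left(-2 + 25 + 5\right) = -5 + 28 = 23$)
$2 + w{\left(- \frac{11}{-7} \right)} g{\left(T{\left(K{\left(-3,-3 \right)} \right)} \right)} = 2 + 23 \frac{13}{\frac{2}{3} \cdot 1} = 2 + 23 \frac{13}{\frac{2}{3}} = 2 + 23 \cdot 13 \cdot \frac{3}{2} = 2 + 23 \cdot \frac{39}{2} = 2 + \frac{897}{2} = \frac{901}{2}$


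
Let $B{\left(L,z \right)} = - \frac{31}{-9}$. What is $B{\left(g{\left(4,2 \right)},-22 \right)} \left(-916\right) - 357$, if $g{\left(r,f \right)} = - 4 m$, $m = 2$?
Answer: $- \frac{31609}{9} \approx -3512.1$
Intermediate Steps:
$g{\left(r,f \right)} = -8$ ($g{\left(r,f \right)} = \left(-4\right) 2 = -8$)
$B{\left(L,z \right)} = \frac{31}{9}$ ($B{\left(L,z \right)} = \left(-31\right) \left(- \frac{1}{9}\right) = \frac{31}{9}$)
$B{\left(g{\left(4,2 \right)},-22 \right)} \left(-916\right) - 357 = \frac{31}{9} \left(-916\right) - 357 = - \frac{28396}{9} - 357 = - \frac{31609}{9}$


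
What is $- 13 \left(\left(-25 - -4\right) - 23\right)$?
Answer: $572$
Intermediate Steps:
$- 13 \left(\left(-25 - -4\right) - 23\right) = - 13 \left(\left(-25 + 4\right) - 23\right) = - 13 \left(-21 - 23\right) = \left(-13\right) \left(-44\right) = 572$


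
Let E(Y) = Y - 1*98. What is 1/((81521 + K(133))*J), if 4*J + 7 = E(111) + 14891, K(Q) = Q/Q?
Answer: 2/607216617 ≈ 3.2937e-9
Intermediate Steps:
K(Q) = 1
E(Y) = -98 + Y (E(Y) = Y - 98 = -98 + Y)
J = 14897/4 (J = -7/4 + ((-98 + 111) + 14891)/4 = -7/4 + (13 + 14891)/4 = -7/4 + (¼)*14904 = -7/4 + 3726 = 14897/4 ≈ 3724.3)
1/((81521 + K(133))*J) = 1/((81521 + 1)*(14897/4)) = (4/14897)/81522 = (1/81522)*(4/14897) = 2/607216617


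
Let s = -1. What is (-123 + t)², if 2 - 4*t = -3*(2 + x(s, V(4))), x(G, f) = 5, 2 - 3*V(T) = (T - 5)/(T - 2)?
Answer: 219961/16 ≈ 13748.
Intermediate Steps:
V(T) = ⅔ - (-5 + T)/(3*(-2 + T)) (V(T) = ⅔ - (T - 5)/(3*(T - 2)) = ⅔ - (-5 + T)/(3*(-2 + T)))
t = 23/4 (t = ½ - (-3)*(2 + 5)/4 = ½ - (-3)*7/4 = ½ - ¼*(-21) = ½ + 21/4 = 23/4 ≈ 5.7500)
(-123 + t)² = (-123 + 23/4)² = (-469/4)² = 219961/16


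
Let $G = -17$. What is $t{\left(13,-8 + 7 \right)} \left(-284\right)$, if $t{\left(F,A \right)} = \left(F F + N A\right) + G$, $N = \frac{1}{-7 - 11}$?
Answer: $- \frac{388654}{9} \approx -43184.0$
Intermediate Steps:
$N = - \frac{1}{18}$ ($N = \frac{1}{-18} = - \frac{1}{18} \approx -0.055556$)
$t{\left(F,A \right)} = -17 + F^{2} - \frac{A}{18}$ ($t{\left(F,A \right)} = \left(F F - \frac{A}{18}\right) - 17 = \left(F^{2} - \frac{A}{18}\right) - 17 = -17 + F^{2} - \frac{A}{18}$)
$t{\left(13,-8 + 7 \right)} \left(-284\right) = \left(-17 + 13^{2} - \frac{-8 + 7}{18}\right) \left(-284\right) = \left(-17 + 169 - - \frac{1}{18}\right) \left(-284\right) = \left(-17 + 169 + \frac{1}{18}\right) \left(-284\right) = \frac{2737}{18} \left(-284\right) = - \frac{388654}{9}$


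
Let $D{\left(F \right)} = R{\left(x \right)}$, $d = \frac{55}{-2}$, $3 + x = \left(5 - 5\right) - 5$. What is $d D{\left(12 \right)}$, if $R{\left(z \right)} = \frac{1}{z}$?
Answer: $\frac{55}{16} \approx 3.4375$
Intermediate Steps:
$x = -8$ ($x = -3 + \left(\left(5 - 5\right) - 5\right) = -3 + \left(0 - 5\right) = -3 - 5 = -8$)
$d = - \frac{55}{2}$ ($d = 55 \left(- \frac{1}{2}\right) = - \frac{55}{2} \approx -27.5$)
$D{\left(F \right)} = - \frac{1}{8}$ ($D{\left(F \right)} = \frac{1}{-8} = - \frac{1}{8}$)
$d D{\left(12 \right)} = \left(- \frac{55}{2}\right) \left(- \frac{1}{8}\right) = \frac{55}{16}$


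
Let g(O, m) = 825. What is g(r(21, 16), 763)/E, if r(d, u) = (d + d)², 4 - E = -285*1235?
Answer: 825/351979 ≈ 0.0023439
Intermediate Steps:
E = 351979 (E = 4 - (-285)*1235 = 4 - 1*(-351975) = 4 + 351975 = 351979)
r(d, u) = 4*d² (r(d, u) = (2*d)² = 4*d²)
g(r(21, 16), 763)/E = 825/351979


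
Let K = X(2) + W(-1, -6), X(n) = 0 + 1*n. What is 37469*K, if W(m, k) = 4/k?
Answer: 149876/3 ≈ 49959.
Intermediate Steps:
X(n) = n (X(n) = 0 + n = n)
K = 4/3 (K = 2 + 4/(-6) = 2 + 4*(-⅙) = 2 - ⅔ = 4/3 ≈ 1.3333)
37469*K = 37469*(4/3) = 149876/3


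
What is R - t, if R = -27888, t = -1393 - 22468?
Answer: -4027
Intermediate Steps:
t = -23861
R - t = -27888 - 1*(-23861) = -27888 + 23861 = -4027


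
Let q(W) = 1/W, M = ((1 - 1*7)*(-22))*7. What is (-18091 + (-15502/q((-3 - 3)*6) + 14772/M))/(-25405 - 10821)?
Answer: -20789884/1394701 ≈ -14.906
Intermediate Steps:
M = 924 (M = ((1 - 7)*(-22))*7 = -6*(-22)*7 = 132*7 = 924)
(-18091 + (-15502/q((-3 - 3)*6) + 14772/M))/(-25405 - 10821) = (-18091 + (-15502*(-3 - 3)*6 + 14772/924))/(-25405 - 10821) = (-18091 + (-15502*(-6*6) + 14772*(1/924)))/(-36226) = (-18091 + (-15502/(1/(-36)) + 1231/77))*(-1/36226) = (-18091 + (-15502/(-1/36) + 1231/77))*(-1/36226) = (-18091 + (-15502*(-36) + 1231/77))*(-1/36226) = (-18091 + (558072 + 1231/77))*(-1/36226) = (-18091 + 42972775/77)*(-1/36226) = (41579768/77)*(-1/36226) = -20789884/1394701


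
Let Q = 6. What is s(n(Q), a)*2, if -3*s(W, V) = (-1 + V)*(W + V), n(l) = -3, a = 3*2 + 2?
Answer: -70/3 ≈ -23.333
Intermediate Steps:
a = 8 (a = 6 + 2 = 8)
s(W, V) = -(-1 + V)*(V + W)/3 (s(W, V) = -(-1 + V)*(W + V)/3 = -(-1 + V)*(V + W)/3)
s(n(Q), a)*2 = (-⅓*8² + (⅓)*8 + (⅓)*(-3) - ⅓*8*(-3))*2 = (-⅓*64 + 8/3 - 1 + 8)*2 = (-64/3 + 8/3 - 1 + 8)*2 = -35/3*2 = -70/3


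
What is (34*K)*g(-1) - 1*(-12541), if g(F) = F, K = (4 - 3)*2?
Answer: 12473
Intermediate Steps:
K = 2 (K = 1*2 = 2)
(34*K)*g(-1) - 1*(-12541) = (34*2)*(-1) - 1*(-12541) = 68*(-1) + 12541 = -68 + 12541 = 12473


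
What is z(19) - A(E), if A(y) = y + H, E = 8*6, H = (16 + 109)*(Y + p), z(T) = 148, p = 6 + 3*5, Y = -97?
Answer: 9600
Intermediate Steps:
p = 21 (p = 6 + 15 = 21)
H = -9500 (H = (16 + 109)*(-97 + 21) = 125*(-76) = -9500)
E = 48
A(y) = -9500 + y (A(y) = y - 9500 = -9500 + y)
z(19) - A(E) = 148 - (-9500 + 48) = 148 - 1*(-9452) = 148 + 9452 = 9600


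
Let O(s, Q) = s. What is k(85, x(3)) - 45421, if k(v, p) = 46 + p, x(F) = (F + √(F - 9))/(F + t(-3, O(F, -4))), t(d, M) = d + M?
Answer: -45374 + I*√6/3 ≈ -45374.0 + 0.8165*I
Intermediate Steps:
t(d, M) = M + d
x(F) = (F + √(-9 + F))/(-3 + 2*F) (x(F) = (F + √(F - 9))/(F + (F - 3)) = (F + √(-9 + F))/(F + (-3 + F)) = (F + √(-9 + F))/(-3 + 2*F))
k(85, x(3)) - 45421 = (46 + (3 + √(-9 + 3))/(-3 + 2*3)) - 45421 = (46 + (3 + √(-6))/(-3 + 6)) - 45421 = (46 + (3 + I*√6)/3) - 45421 = (46 + (1 + I*√6/3)) - 45421 = (47 + I*√6/3) - 45421 = -45374 + I*√6/3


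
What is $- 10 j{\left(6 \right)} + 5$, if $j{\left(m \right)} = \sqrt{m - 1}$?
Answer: $5 - 10 \sqrt{5} \approx -17.361$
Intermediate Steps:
$j{\left(m \right)} = \sqrt{-1 + m}$
$- 10 j{\left(6 \right)} + 5 = - 10 \sqrt{-1 + 6} + 5 = - 10 \sqrt{5} + 5 = 5 - 10 \sqrt{5}$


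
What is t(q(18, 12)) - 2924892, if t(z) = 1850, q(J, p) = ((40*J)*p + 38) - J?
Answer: -2923042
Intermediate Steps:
q(J, p) = 38 - J + 40*J*p (q(J, p) = (40*J*p + 38) - J = (38 + 40*J*p) - J = 38 - J + 40*J*p)
t(q(18, 12)) - 2924892 = 1850 - 2924892 = -2923042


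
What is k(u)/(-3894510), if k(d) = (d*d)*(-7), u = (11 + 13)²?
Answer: 387072/649085 ≈ 0.59633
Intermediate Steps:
u = 576 (u = 24² = 576)
k(d) = -7*d² (k(d) = d²*(-7) = -7*d²)
k(u)/(-3894510) = -7*576²/(-3894510) = -7*331776*(-1/3894510) = -2322432*(-1/3894510) = 387072/649085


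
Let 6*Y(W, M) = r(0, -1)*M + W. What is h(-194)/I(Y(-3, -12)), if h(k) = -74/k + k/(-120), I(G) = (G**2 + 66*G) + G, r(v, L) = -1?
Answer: 11629/598005 ≈ 0.019446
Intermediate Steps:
Y(W, M) = -M/6 + W/6 (Y(W, M) = (-M + W)/6 = (W - M)/6 = -M/6 + W/6)
I(G) = G**2 + 67*G
h(k) = -74/k - k/120 (h(k) = -74/k + k*(-1/120) = -74/k - k/120)
h(-194)/I(Y(-3, -12)) = (-74/(-194) - 1/120*(-194))/(((-1/6*(-12) + (1/6)*(-3))*(67 + (-1/6*(-12) + (1/6)*(-3))))) = (-74*(-1/194) + 97/60)/(((2 - 1/2)*(67 + (2 - 1/2)))) = (37/97 + 97/60)/((3*(67 + 3/2)/2)) = 11629/(5820*(((3/2)*(137/2)))) = 11629/(5820*(411/4)) = (11629/5820)*(4/411) = 11629/598005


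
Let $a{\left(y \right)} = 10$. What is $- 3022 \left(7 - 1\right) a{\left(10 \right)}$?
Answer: $-181320$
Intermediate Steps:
$- 3022 \left(7 - 1\right) a{\left(10 \right)} = - 3022 \left(7 - 1\right) 10 = \left(-3022\right) 6 \cdot 10 = \left(-18132\right) 10 = -181320$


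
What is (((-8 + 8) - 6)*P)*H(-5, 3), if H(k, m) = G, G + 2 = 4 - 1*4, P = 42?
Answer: 504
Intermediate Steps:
G = -2 (G = -2 + (4 - 1*4) = -2 + (4 - 4) = -2 + 0 = -2)
H(k, m) = -2
(((-8 + 8) - 6)*P)*H(-5, 3) = (((-8 + 8) - 6)*42)*(-2) = ((0 - 6)*42)*(-2) = -6*42*(-2) = -252*(-2) = 504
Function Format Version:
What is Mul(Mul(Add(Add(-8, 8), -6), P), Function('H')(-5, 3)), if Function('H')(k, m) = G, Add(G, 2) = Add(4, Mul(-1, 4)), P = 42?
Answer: 504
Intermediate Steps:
G = -2 (G = Add(-2, Add(4, Mul(-1, 4))) = Add(-2, Add(4, -4)) = Add(-2, 0) = -2)
Function('H')(k, m) = -2
Mul(Mul(Add(Add(-8, 8), -6), P), Function('H')(-5, 3)) = Mul(Mul(Add(Add(-8, 8), -6), 42), -2) = Mul(Mul(Add(0, -6), 42), -2) = Mul(Mul(-6, 42), -2) = Mul(-252, -2) = 504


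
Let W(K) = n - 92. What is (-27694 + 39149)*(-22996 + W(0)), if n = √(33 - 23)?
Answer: -264473040 + 11455*√10 ≈ -2.6444e+8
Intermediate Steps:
n = √10 ≈ 3.1623
W(K) = -92 + √10 (W(K) = √10 - 92 = -92 + √10)
(-27694 + 39149)*(-22996 + W(0)) = (-27694 + 39149)*(-22996 + (-92 + √10)) = 11455*(-23088 + √10) = -264473040 + 11455*√10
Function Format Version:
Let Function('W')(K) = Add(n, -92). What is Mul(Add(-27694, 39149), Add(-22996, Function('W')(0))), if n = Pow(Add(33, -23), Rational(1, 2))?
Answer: Add(-264473040, Mul(11455, Pow(10, Rational(1, 2)))) ≈ -2.6444e+8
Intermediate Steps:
n = Pow(10, Rational(1, 2)) ≈ 3.1623
Function('W')(K) = Add(-92, Pow(10, Rational(1, 2))) (Function('W')(K) = Add(Pow(10, Rational(1, 2)), -92) = Add(-92, Pow(10, Rational(1, 2))))
Mul(Add(-27694, 39149), Add(-22996, Function('W')(0))) = Mul(Add(-27694, 39149), Add(-22996, Add(-92, Pow(10, Rational(1, 2))))) = Mul(11455, Add(-23088, Pow(10, Rational(1, 2)))) = Add(-264473040, Mul(11455, Pow(10, Rational(1, 2))))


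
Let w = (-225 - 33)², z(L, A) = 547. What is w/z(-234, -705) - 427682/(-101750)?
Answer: 3503414527/27828625 ≈ 125.89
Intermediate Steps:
w = 66564 (w = (-258)² = 66564)
w/z(-234, -705) - 427682/(-101750) = 66564/547 - 427682/(-101750) = 66564*(1/547) - 427682*(-1/101750) = 66564/547 + 213841/50875 = 3503414527/27828625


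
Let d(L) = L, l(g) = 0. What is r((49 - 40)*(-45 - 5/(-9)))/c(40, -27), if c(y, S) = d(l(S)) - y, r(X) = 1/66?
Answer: -1/2640 ≈ -0.00037879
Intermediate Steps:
r(X) = 1/66
c(y, S) = -y (c(y, S) = 0 - y = -y)
r((49 - 40)*(-45 - 5/(-9)))/c(40, -27) = 1/(66*((-1*40))) = (1/66)/(-40) = (1/66)*(-1/40) = -1/2640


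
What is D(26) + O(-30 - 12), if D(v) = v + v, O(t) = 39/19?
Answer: 1027/19 ≈ 54.053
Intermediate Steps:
O(t) = 39/19 (O(t) = 39*(1/19) = 39/19)
D(v) = 2*v
D(26) + O(-30 - 12) = 2*26 + 39/19 = 52 + 39/19 = 1027/19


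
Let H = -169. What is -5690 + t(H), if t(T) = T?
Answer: -5859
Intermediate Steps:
-5690 + t(H) = -5690 - 169 = -5859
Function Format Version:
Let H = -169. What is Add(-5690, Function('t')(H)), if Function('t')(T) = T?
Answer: -5859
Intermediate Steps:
Add(-5690, Function('t')(H)) = Add(-5690, -169) = -5859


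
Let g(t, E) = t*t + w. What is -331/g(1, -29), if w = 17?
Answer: -331/18 ≈ -18.389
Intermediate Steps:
g(t, E) = 17 + t**2 (g(t, E) = t*t + 17 = t**2 + 17 = 17 + t**2)
-331/g(1, -29) = -331/(17 + 1**2) = -331/(17 + 1) = -331/18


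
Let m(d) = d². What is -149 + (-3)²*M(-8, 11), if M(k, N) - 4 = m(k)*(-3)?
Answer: -1841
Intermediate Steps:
M(k, N) = 4 - 3*k² (M(k, N) = 4 + k²*(-3) = 4 - 3*k²)
-149 + (-3)²*M(-8, 11) = -149 + (-3)²*(4 - 3*(-8)²) = -149 + 9*(4 - 3*64) = -149 + 9*(4 - 192) = -149 + 9*(-188) = -149 - 1692 = -1841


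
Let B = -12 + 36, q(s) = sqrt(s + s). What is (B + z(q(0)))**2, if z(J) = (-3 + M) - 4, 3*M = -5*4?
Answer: 961/9 ≈ 106.78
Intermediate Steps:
q(s) = sqrt(2)*sqrt(s) (q(s) = sqrt(2*s) = sqrt(2)*sqrt(s))
M = -20/3 (M = (-5*4)/3 = (1/3)*(-20) = -20/3 ≈ -6.6667)
B = 24
z(J) = -41/3 (z(J) = (-3 - 20/3) - 4 = -29/3 - 4 = -41/3)
(B + z(q(0)))**2 = (24 - 41/3)**2 = (31/3)**2 = 961/9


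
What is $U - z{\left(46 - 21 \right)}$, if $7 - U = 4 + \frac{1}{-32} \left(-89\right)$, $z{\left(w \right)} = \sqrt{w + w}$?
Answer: $\frac{7}{32} - 5 \sqrt{2} \approx -6.8523$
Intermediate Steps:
$z{\left(w \right)} = \sqrt{2} \sqrt{w}$ ($z{\left(w \right)} = \sqrt{2 w} = \sqrt{2} \sqrt{w}$)
$U = \frac{7}{32}$ ($U = 7 - \left(4 + \frac{1}{-32} \left(-89\right)\right) = 7 - \left(4 - - \frac{89}{32}\right) = 7 - \left(4 + \frac{89}{32}\right) = 7 - \frac{217}{32} = \frac{7}{32} \approx 0.21875$)
$U - z{\left(46 - 21 \right)} = \frac{7}{32} - \sqrt{2} \sqrt{46 - 21} = \frac{7}{32} - \sqrt{2} \sqrt{25} = \frac{7}{32} - \sqrt{2} \cdot 5 = \frac{7}{32} - 5 \sqrt{2}$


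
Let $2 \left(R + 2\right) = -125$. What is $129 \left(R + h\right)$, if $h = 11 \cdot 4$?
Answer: $- \frac{5289}{2} \approx -2644.5$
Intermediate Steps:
$R = - \frac{129}{2}$ ($R = -2 + \frac{1}{2} \left(-125\right) = -2 - \frac{125}{2} = - \frac{129}{2} \approx -64.5$)
$h = 44$
$129 \left(R + h\right) = 129 \left(- \frac{129}{2} + 44\right) = 129 \left(- \frac{41}{2}\right) = - \frac{5289}{2}$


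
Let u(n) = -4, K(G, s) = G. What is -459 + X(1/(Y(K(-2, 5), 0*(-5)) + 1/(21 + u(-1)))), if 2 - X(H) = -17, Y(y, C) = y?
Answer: -440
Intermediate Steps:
X(H) = 19 (X(H) = 2 - 1*(-17) = 2 + 17 = 19)
-459 + X(1/(Y(K(-2, 5), 0*(-5)) + 1/(21 + u(-1)))) = -459 + 19 = -440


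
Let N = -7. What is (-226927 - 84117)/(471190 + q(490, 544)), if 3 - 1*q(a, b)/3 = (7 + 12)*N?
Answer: -155522/235799 ≈ -0.65955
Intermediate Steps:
q(a, b) = 408 (q(a, b) = 9 - 3*(7 + 12)*(-7) = 9 - 57*(-7) = 9 - 3*(-133) = 9 + 399 = 408)
(-226927 - 84117)/(471190 + q(490, 544)) = (-226927 - 84117)/(471190 + 408) = -311044/471598 = -311044*1/471598 = -155522/235799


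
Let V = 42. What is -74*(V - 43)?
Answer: 74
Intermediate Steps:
-74*(V - 43) = -74*(42 - 43) = -74*(-1) = 74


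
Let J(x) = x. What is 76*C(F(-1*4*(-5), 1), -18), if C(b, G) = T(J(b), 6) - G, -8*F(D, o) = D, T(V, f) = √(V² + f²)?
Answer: 1862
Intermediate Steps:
F(D, o) = -D/8
C(b, G) = √(36 + b²) - G (C(b, G) = √(b² + 6²) - G = √(b² + 36) - G = √(36 + b²) - G)
76*C(F(-1*4*(-5), 1), -18) = 76*(√(36 + (-(-1*4)*(-5)/8)²) - 1*(-18)) = 76*(√(36 + (-(-1)*(-5)/2)²) + 18) = 76*(√(36 + (-⅛*20)²) + 18) = 76*(√(36 + (-5/2)²) + 18) = 76*(√(36 + 25/4) + 18) = 76*(√(169/4) + 18) = 76*(13/2 + 18) = 76*(49/2) = 1862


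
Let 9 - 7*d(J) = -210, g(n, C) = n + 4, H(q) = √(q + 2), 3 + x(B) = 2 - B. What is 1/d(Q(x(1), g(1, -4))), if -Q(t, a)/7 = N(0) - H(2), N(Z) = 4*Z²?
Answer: 7/219 ≈ 0.031963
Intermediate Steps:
x(B) = -1 - B (x(B) = -3 + (2 - B) = -1 - B)
H(q) = √(2 + q)
g(n, C) = 4 + n
Q(t, a) = 14 (Q(t, a) = -7*(4*0² - √(2 + 2)) = -7*(4*0 - √4) = -7*(0 - 1*2) = -7*(0 - 2) = -7*(-2) = 14)
d(J) = 219/7 (d(J) = 9/7 - ⅐*(-210) = 9/7 + 30 = 219/7)
1/d(Q(x(1), g(1, -4))) = 1/(219/7) = 7/219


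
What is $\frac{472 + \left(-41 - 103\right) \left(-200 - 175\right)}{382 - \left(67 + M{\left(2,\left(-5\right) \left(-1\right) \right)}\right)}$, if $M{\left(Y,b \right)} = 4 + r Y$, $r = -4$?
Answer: $\frac{4952}{29} \approx 170.76$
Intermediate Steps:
$M{\left(Y,b \right)} = 4 - 4 Y$
$\frac{472 + \left(-41 - 103\right) \left(-200 - 175\right)}{382 - \left(67 + M{\left(2,\left(-5\right) \left(-1\right) \right)}\right)} = \frac{472 + \left(-41 - 103\right) \left(-200 - 175\right)}{382 - \left(71 - 8\right)} = \frac{472 - -54000}{382 - 63} = \frac{472 + 54000}{382 - 63} = \frac{54472}{382 + \left(-67 + 4\right)} = \frac{54472}{382 - 63} = \frac{54472}{319} = 54472 \cdot \frac{1}{319} = \frac{4952}{29}$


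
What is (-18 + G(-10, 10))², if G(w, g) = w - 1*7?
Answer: 1225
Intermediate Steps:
G(w, g) = -7 + w (G(w, g) = w - 7 = -7 + w)
(-18 + G(-10, 10))² = (-18 + (-7 - 10))² = (-18 - 17)² = (-35)² = 1225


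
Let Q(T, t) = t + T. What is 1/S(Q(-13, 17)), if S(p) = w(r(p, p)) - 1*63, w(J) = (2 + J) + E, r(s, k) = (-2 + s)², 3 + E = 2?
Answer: -1/58 ≈ -0.017241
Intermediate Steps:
E = -1 (E = -3 + 2 = -1)
Q(T, t) = T + t
w(J) = 1 + J (w(J) = (2 + J) - 1 = 1 + J)
S(p) = -62 + (-2 + p)² (S(p) = (1 + (-2 + p)²) - 1*63 = (1 + (-2 + p)²) - 63 = -62 + (-2 + p)²)
1/S(Q(-13, 17)) = 1/(-62 + (-2 + (-13 + 17))²) = 1/(-62 + (-2 + 4)²) = 1/(-62 + 2²) = 1/(-62 + 4) = 1/(-58) = -1/58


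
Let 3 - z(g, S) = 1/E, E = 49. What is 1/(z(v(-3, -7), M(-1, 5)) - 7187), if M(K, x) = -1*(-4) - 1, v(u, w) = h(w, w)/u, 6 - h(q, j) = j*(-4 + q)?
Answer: -49/352017 ≈ -0.00013920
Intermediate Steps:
h(q, j) = 6 - j*(-4 + q)
v(u, w) = (6 - w² + 4*w)/u (v(u, w) = (6 + 4*w - w*w)/u = (6 + 4*w - w²)/u = (6 - w² + 4*w)/u)
M(K, x) = 3 (M(K, x) = 4 - 1 = 3)
z(g, S) = 146/49 (z(g, S) = 3 - 1/49 = 146/49)
1/(z(v(-3, -7), M(-1, 5)) - 7187) = 1/(146/49 - 7187) = 1/(-352017/49) = -49/352017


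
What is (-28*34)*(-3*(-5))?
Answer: -14280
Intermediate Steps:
(-28*34)*(-3*(-5)) = -952*15 = -14280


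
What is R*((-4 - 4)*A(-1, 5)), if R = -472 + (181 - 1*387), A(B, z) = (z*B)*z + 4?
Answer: -113904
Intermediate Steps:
A(B, z) = 4 + B*z² (A(B, z) = (B*z)*z + 4 = B*z² + 4 = 4 + B*z²)
R = -678 (R = -472 + (181 - 387) = -472 - 206 = -678)
R*((-4 - 4)*A(-1, 5)) = -678*(-4 - 4)*(4 - 1*5²) = -(-5424)*(4 - 1*25) = -(-5424)*(4 - 25) = -(-5424)*(-21) = -678*168 = -113904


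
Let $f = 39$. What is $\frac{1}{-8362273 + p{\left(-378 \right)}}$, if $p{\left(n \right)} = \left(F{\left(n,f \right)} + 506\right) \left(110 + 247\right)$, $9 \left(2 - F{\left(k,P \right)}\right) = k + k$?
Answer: $- \frac{1}{8150929} \approx -1.2269 \cdot 10^{-7}$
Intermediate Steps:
$F{\left(k,P \right)} = 2 - \frac{2 k}{9}$ ($F{\left(k,P \right)} = 2 - \frac{k + k}{9} = 2 - \frac{2 k}{9}$)
$p{\left(n \right)} = 181356 - \frac{238 n}{3}$ ($p{\left(n \right)} = \left(\left(2 - \frac{2 n}{9}\right) + 506\right) \left(110 + 247\right) = \left(508 - \frac{2 n}{9}\right) 357 = 181356 - \frac{238 n}{3}$)
$\frac{1}{-8362273 + p{\left(-378 \right)}} = \frac{1}{-8362273 + \left(181356 - -29988\right)} = \frac{1}{-8362273 + \left(181356 + 29988\right)} = \frac{1}{-8362273 + 211344} = \frac{1}{-8150929} = - \frac{1}{8150929}$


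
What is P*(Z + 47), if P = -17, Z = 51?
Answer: -1666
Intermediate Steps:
P*(Z + 47) = -17*(51 + 47) = -17*98 = -1666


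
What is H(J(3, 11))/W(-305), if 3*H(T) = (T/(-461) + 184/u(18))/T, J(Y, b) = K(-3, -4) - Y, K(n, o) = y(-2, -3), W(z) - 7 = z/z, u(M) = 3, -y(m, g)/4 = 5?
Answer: -3691/33192 ≈ -0.11120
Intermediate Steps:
y(m, g) = -20 (y(m, g) = -4*5 = -20)
W(z) = 8 (W(z) = 7 + z/z = 7 + 1 = 8)
K(n, o) = -20
J(Y, b) = -20 - Y
H(T) = (184/3 - T/461)/(3*T) (H(T) = ((T/(-461) + 184/3)/T)/3 = ((T*(-1/461) + 184*(⅓))/T)/3 = ((-T/461 + 184/3)/T)/3 = ((184/3 - T/461)/T)/3 = (184/3 - T/461)/(3*T))
H(J(3, 11))/W(-305) = ((84824 - 3*(-20 - 1*3))/(4149*(-20 - 1*3)))/8 = ((84824 - 3*(-20 - 3))/(4149*(-20 - 3)))*(⅛) = ((1/4149)*(84824 - 3*(-23))/(-23))*(⅛) = ((1/4149)*(-1/23)*(84824 + 69))*(⅛) = ((1/4149)*(-1/23)*84893)*(⅛) = -3691/4149*⅛ = -3691/33192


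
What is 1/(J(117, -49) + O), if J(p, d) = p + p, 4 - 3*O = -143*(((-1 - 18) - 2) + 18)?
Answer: 3/277 ≈ 0.010830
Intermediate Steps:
O = -425/3 (O = 4/3 - (-143)*(((-1 - 18) - 2) + 18)/3 = 4/3 - (-143)*((-19 - 2) + 18)/3 = 4/3 - (-143)*(-21 + 18)/3 = 4/3 - (-143)*(-3)/3 = 4/3 - ⅓*429 = 4/3 - 143 = -425/3 ≈ -141.67)
J(p, d) = 2*p
1/(J(117, -49) + O) = 1/(2*117 - 425/3) = 1/(234 - 425/3) = 1/(277/3) = 3/277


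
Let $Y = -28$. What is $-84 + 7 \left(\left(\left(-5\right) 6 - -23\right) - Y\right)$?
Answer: $63$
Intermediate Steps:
$-84 + 7 \left(\left(\left(-5\right) 6 - -23\right) - Y\right) = -84 + 7 \left(\left(\left(-5\right) 6 - -23\right) - -28\right) = -84 + 7 \left(\left(-30 + 23\right) + 28\right) = -84 + 7 \left(-7 + 28\right) = -84 + 7 \cdot 21 = -84 + 147 = 63$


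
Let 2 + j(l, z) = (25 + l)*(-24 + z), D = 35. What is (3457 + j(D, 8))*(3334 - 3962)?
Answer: -1566860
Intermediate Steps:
j(l, z) = -2 + (-24 + z)*(25 + l) (j(l, z) = -2 + (25 + l)*(-24 + z) = -2 + (-24 + z)*(25 + l))
(3457 + j(D, 8))*(3334 - 3962) = (3457 + (-602 - 24*35 + 25*8 + 35*8))*(3334 - 3962) = (3457 + (-602 - 840 + 200 + 280))*(-628) = (3457 - 962)*(-628) = 2495*(-628) = -1566860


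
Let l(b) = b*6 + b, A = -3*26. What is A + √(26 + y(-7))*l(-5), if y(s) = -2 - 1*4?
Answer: -78 - 70*√5 ≈ -234.52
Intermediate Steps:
y(s) = -6 (y(s) = -2 - 4 = -6)
A = -78
l(b) = 7*b (l(b) = 6*b + b = 7*b)
A + √(26 + y(-7))*l(-5) = -78 + √(26 - 6)*(7*(-5)) = -78 + √20*(-35) = -78 + (2*√5)*(-35) = -78 - 70*√5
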